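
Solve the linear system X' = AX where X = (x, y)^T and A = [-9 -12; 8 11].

Coefficient matrix A = [[-9, -12], [8, 11]].
Characteristic polynomial det(A - λI) = λ^2 - 2λ - 3 = 0.
Eigenvalues λ = -1, 3.
For λ=-1: (A-λI) row 1 is [-8, -12], so an eigenvector is (3, -2).
For λ=3: (A-λI) row 1 is [-12, -12], so an eigenvector is (-1, 1).
General solution: c_1e^(-t)(3,-2) + c_2e^(3t)(-1,1).

x(t) = 3c_1e^(-t) - c_2e^(3t), y(t) = -2c_1e^(-t) + c_2e^(3t)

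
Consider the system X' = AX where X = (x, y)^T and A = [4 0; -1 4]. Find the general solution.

Coefficient matrix A = [[4, 0], [-1, 4]].
Characteristic polynomial det(A - λI) = λ^2 - 8λ + 16 = 0.
Single eigenvalue λ = 4 with algebraic multiplicity 2.
Eigenvector v = (0,1); generalized eigenvector w with (A-λI)w=v is (-1,2).
General solution: e^(4t)[K_1·v + K_2·(t·v + w)].

x(t) = -K_2e^(4t), y(t) = K_1e^(4t) + K_2te^(4t) + 2K_2e^(4t)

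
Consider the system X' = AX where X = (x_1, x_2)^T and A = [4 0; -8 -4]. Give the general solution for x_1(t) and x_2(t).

Coefficient matrix A = [[4, 0], [-8, -4]].
Characteristic polynomial det(A - λI) = λ^2 - 16 = 0.
Eigenvalues λ = -4, 4.
For λ=-4: (A-λI) row 1 is [8, 0], so an eigenvector is (0, 1).
For λ=4: (A-λI) row 2 is [-8, -8], so an eigenvector is (-1, 1).
General solution: C_1e^(-4t)(0,1) + C_2e^(4t)(-1,1).

x_1(t) = -C_2e^(4t), x_2(t) = C_1e^(-4t) + C_2e^(4t)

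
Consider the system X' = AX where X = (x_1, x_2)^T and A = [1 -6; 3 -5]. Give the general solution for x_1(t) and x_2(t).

x_1(t) = -c_1e^(-2t)sin(3t) + c_1e^(-2t)cos(3t) + c_2e^(-2t)sin(3t) + c_2e^(-2t)cos(3t), x_2(t) = c_1e^(-2t)cos(3t) + c_2e^(-2t)sin(3t)

Coefficient matrix A = [[1, -6], [3, -5]].
Characteristic polynomial det(A - λI) = λ^2 + 4λ + 13 = 0.
Eigenvalues λ = -2 ± 3i (complex conjugate pair).
For λ=-2+3i: an eigenvector is (1,1) - i(-1,0) = (1 + i, 1).
A real fundamental pair from Re and Im of e^((-2+3i)t)v: X_1 = e^(-2t)(cos(3t)·(1,1) + sin(3t)·(-1,0)), X_2 = e^(-2t)(sin(3t)·(1,1) - cos(3t)·(-1,0)).
General solution: c_1X_1 + c_2X_2.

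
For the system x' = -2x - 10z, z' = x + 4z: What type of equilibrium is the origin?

A = [[-2,-10],[1,4]]; det(A-λI) = λ^2 - 2λ + 2.
λ = 1 ± i: positive real part.

unstable spiral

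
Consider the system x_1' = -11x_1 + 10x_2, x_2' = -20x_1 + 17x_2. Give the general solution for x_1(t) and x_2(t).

Coefficient matrix A = [[-11, 10], [-20, 17]].
Characteristic polynomial det(A - λI) = λ^2 - 6λ + 13 = 0.
Eigenvalues λ = 3 ± 2i (complex conjugate pair).
For λ=3+2i: an eigenvector is (-2,-3) - i(-1,-1) = (-2 + i, -3 + i).
A real fundamental pair from Re and Im of e^((3+2i)t)v: X_1 = e^(3t)(cos(2t)·(-2,-3) + sin(2t)·(-1,-1)), X_2 = e^(3t)(sin(2t)·(-2,-3) - cos(2t)·(-1,-1)).
General solution: c_1X_1 + c_2X_2.

x_1(t) = -c_1e^(3t)sin(2t) - 2c_1e^(3t)cos(2t) - 2c_2e^(3t)sin(2t) + c_2e^(3t)cos(2t), x_2(t) = -c_1e^(3t)sin(2t) - 3c_1e^(3t)cos(2t) - 3c_2e^(3t)sin(2t) + c_2e^(3t)cos(2t)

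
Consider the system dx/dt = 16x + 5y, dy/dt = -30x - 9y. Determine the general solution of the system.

x(t) = K_1e^(t) + K_2e^(6t), y(t) = -3K_1e^(t) - 2K_2e^(6t)

Coefficient matrix A = [[16, 5], [-30, -9]].
Characteristic polynomial det(A - λI) = λ^2 - 7λ + 6 = 0.
Eigenvalues λ = 1, 6.
For λ=1: (A-λI) row 1 is [15, 5], so an eigenvector is (1, -3).
For λ=6: (A-λI) row 1 is [10, 5], so an eigenvector is (1, -2).
General solution: K_1e^(t)(1,-3) + K_2e^(6t)(1,-2).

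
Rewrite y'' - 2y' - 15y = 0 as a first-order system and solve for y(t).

y(t) = c_1e^(5t) + c_2e^(-3t)

Let x_1 = y, x_2 = y'. Then x_1' = x_2 and x_2' = 15x_1 + 2x_2.
A = [[0,1],[15,2]]; det(A-λI) = λ^2 - 2λ - 15.
Eigenvalues λ = 5, -3 with eigenvectors (1,5), (1,-3).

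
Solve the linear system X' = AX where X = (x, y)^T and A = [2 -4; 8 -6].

Coefficient matrix A = [[2, -4], [8, -6]].
Characteristic polynomial det(A - λI) = λ^2 + 4λ + 20 = 0.
Eigenvalues λ = -2 ± 4i (complex conjugate pair).
For λ=-2+4i: an eigenvector is (0,1) - i(-1,-1) = (0 + i, 1 + i).
A real fundamental pair from Re and Im of e^((-2+4i)t)v: X_1 = e^(-2t)(cos(4t)·(0,1) + sin(4t)·(-1,-1)), X_2 = e^(-2t)(sin(4t)·(0,1) - cos(4t)·(-1,-1)).
General solution: c_1X_1 + c_2X_2.

x(t) = -c_1e^(-2t)sin(4t) + c_2e^(-2t)cos(4t), y(t) = -c_1e^(-2t)sin(4t) + c_1e^(-2t)cos(4t) + c_2e^(-2t)sin(4t) + c_2e^(-2t)cos(4t)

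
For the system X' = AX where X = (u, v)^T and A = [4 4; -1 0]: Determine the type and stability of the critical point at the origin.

unstable improper node

A = [[4,4],[-1,0]]; det(A-λI) = λ^2 - 4λ + 4.
repeated λ = 2 with a single eigenvector.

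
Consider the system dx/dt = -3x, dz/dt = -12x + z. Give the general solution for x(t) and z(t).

Coefficient matrix A = [[-3, 0], [-12, 1]].
Characteristic polynomial det(A - λI) = λ^2 + 2λ - 3 = 0.
Eigenvalues λ = 1, -3.
For λ=1: (A-λI) row 1 is [-4, 0], so an eigenvector is (0, 1).
For λ=-3: (A-λI) row 2 is [-12, 4], so an eigenvector is (1, 3).
General solution: C_1e^(t)(0,1) + C_2e^(-3t)(1,3).

x(t) = C_2e^(-3t), z(t) = C_1e^(t) + 3C_2e^(-3t)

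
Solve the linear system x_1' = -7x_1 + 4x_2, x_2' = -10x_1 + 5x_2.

Coefficient matrix A = [[-7, 4], [-10, 5]].
Characteristic polynomial det(A - λI) = λ^2 + 2λ + 5 = 0.
Eigenvalues λ = -1 ± 2i (complex conjugate pair).
For λ=-1+2i: an eigenvector is (-1,-1) - i(1,2) = (-1 - i, -1 - 2i).
A real fundamental pair from Re and Im of e^((-1+2i)t)v: X_1 = e^(-t)(cos(2t)·(-1,-1) + sin(2t)·(1,2)), X_2 = e^(-t)(sin(2t)·(-1,-1) - cos(2t)·(1,2)).
General solution: C_1X_1 + C_2X_2.

x_1(t) = C_1e^(-t)sin(2t) - C_1e^(-t)cos(2t) - C_2e^(-t)sin(2t) - C_2e^(-t)cos(2t), x_2(t) = 2C_1e^(-t)sin(2t) - C_1e^(-t)cos(2t) - C_2e^(-t)sin(2t) - 2C_2e^(-t)cos(2t)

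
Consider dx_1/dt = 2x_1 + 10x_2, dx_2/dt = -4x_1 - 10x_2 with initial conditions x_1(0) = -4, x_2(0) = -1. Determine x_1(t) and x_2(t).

Coefficient matrix A = [[2, 10], [-4, -10]].
Characteristic polynomial det(A - λI) = λ^2 + 8λ + 20 = 0.
Eigenvalues λ = -4 ± 2i (complex conjugate pair).
For λ=-4+2i: an eigenvector is (1,-1) - i(-2,1) = (1 + 2i, -1 - i).
A real fundamental pair from Re and Im of e^((-4+2i)t)v: X_1 = e^(-4t)(cos(2t)·(1,-1) + sin(2t)·(-2,1)), X_2 = e^(-4t)(sin(2t)·(1,-1) - cos(2t)·(-2,1)).
General solution: K_1X_1 + K_2X_2.
Applying x_1(0)=-4, x_2(0)=-1 gives K_1=6, K_2=-5.

x_1(t) = -17e^(-4t)sin(2t) - 4e^(-4t)cos(2t), x_2(t) = 11e^(-4t)sin(2t) - e^(-4t)cos(2t)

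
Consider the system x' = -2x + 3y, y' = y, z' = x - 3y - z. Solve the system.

Coefficient matrix A = [[-2, 3, 0], [0, 1, 0], [1, -3, -1]].
det(A - λI) = 0 gives eigenvalues λ = -2, -1, 1.
For λ=-2: eigenvector (1,0,-1).
For λ=-1: eigenvector (0,0,1).
For λ=1: eigenvector (1,1,-1).
General solution: c_1e^(-2t)(1,0,-1) + c_2e^(-t)(0,0,1) + c_3e^(t)(1,1,-1).

x(t) = c_1e^(-2t) + c_3e^(t), y(t) = c_3e^(t), z(t) = -c_1e^(-2t) + c_2e^(-t) - c_3e^(t)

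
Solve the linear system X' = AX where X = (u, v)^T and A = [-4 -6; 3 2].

Coefficient matrix A = [[-4, -6], [3, 2]].
Characteristic polynomial det(A - λI) = λ^2 + 2λ + 10 = 0.
Eigenvalues λ = -1 ± 3i (complex conjugate pair).
For λ=-1+3i: an eigenvector is (1,0) - i(-1,1) = (1 + i, 0 - i).
A real fundamental pair from Re and Im of e^((-1+3i)t)v: X_1 = e^(-t)(cos(3t)·(1,0) + sin(3t)·(-1,1)), X_2 = e^(-t)(sin(3t)·(1,0) - cos(3t)·(-1,1)).
General solution: K_1X_1 + K_2X_2.

u(t) = -K_1e^(-t)sin(3t) + K_1e^(-t)cos(3t) + K_2e^(-t)sin(3t) + K_2e^(-t)cos(3t), v(t) = K_1e^(-t)sin(3t) - K_2e^(-t)cos(3t)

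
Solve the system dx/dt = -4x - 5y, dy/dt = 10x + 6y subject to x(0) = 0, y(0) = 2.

Coefficient matrix A = [[-4, -5], [10, 6]].
Characteristic polynomial det(A - λI) = λ^2 - 2λ + 26 = 0.
Eigenvalues λ = 1 ± 5i (complex conjugate pair).
For λ=1+5i: an eigenvector is (0,-1) - i(1,-1) = (0 - i, -1 + i).
A real fundamental pair from Re and Im of e^((1+5i)t)v: X_1 = e^(t)(cos(5t)·(0,-1) + sin(5t)·(1,-1)), X_2 = e^(t)(sin(5t)·(0,-1) - cos(5t)·(1,-1)).
General solution: c_1X_1 + c_2X_2.
Applying x(0)=0, y(0)=2 gives c_1=-2, c_2=0.

x(t) = -2e^(t)sin(5t), y(t) = 2e^(t)sin(5t) + 2e^(t)cos(5t)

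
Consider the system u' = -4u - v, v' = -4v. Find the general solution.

Coefficient matrix A = [[-4, -1], [0, -4]].
Characteristic polynomial det(A - λI) = λ^2 + 8λ + 16 = 0.
Single eigenvalue λ = -4 with algebraic multiplicity 2.
Eigenvector v = (1,0); generalized eigenvector w with (A-λI)w=v is (2,-1).
General solution: e^(-4t)[c_1·v + c_2·(t·v + w)].

u(t) = c_1e^(-4t) + c_2te^(-4t) + 2c_2e^(-4t), v(t) = -c_2e^(-4t)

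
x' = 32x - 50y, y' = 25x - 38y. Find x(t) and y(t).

x(t) = K_1e^(-3t)sin(5t) + 3K_1e^(-3t)cos(5t) + 3K_2e^(-3t)sin(5t) - K_2e^(-3t)cos(5t), y(t) = K_1e^(-3t)sin(5t) + 2K_1e^(-3t)cos(5t) + 2K_2e^(-3t)sin(5t) - K_2e^(-3t)cos(5t)

Coefficient matrix A = [[32, -50], [25, -38]].
Characteristic polynomial det(A - λI) = λ^2 + 6λ + 34 = 0.
Eigenvalues λ = -3 ± 5i (complex conjugate pair).
For λ=-3+5i: an eigenvector is (3,2) - i(1,1) = (3 - i, 2 - i).
A real fundamental pair from Re and Im of e^((-3+5i)t)v: X_1 = e^(-3t)(cos(5t)·(3,2) + sin(5t)·(1,1)), X_2 = e^(-3t)(sin(5t)·(3,2) - cos(5t)·(1,1)).
General solution: K_1X_1 + K_2X_2.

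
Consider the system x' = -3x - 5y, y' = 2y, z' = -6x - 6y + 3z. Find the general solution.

Coefficient matrix A = [[-3, -5, 0], [0, 2, 0], [-6, -6, 3]].
det(A - λI) = 0 gives eigenvalues λ = -3, 3, 2.
For λ=-3: eigenvector (1,0,1).
For λ=3: eigenvector (0,0,1).
For λ=2: eigenvector (-1,1,0).
General solution: C_1e^(-3t)(1,0,1) + C_2e^(3t)(0,0,1) + C_3e^(2t)(-1,1,0).

x(t) = C_1e^(-3t) - C_3e^(2t), y(t) = C_3e^(2t), z(t) = C_1e^(-3t) + C_2e^(3t)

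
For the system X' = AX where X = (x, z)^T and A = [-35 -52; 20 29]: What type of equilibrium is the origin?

stable spiral

A = [[-35,-52],[20,29]]; det(A-λI) = λ^2 + 6λ + 25.
λ = -3 ± 4i: negative real part.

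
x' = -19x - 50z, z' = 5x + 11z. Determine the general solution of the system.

Coefficient matrix A = [[-19, -50], [5, 11]].
Characteristic polynomial det(A - λI) = λ^2 + 8λ + 41 = 0.
Eigenvalues λ = -4 ± 5i (complex conjugate pair).
For λ=-4+5i: an eigenvector is (1,0) - i(-3,1) = (1 + 3i, 0 - i).
A real fundamental pair from Re and Im of e^((-4+5i)t)v: X_1 = e^(-4t)(cos(5t)·(1,0) + sin(5t)·(-3,1)), X_2 = e^(-4t)(sin(5t)·(1,0) - cos(5t)·(-3,1)).
General solution: C_1X_1 + C_2X_2.

x(t) = -3C_1e^(-4t)sin(5t) + C_1e^(-4t)cos(5t) + C_2e^(-4t)sin(5t) + 3C_2e^(-4t)cos(5t), z(t) = C_1e^(-4t)sin(5t) - C_2e^(-4t)cos(5t)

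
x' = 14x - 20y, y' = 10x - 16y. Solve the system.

x(t) = -c_1e^(-6t) + 2c_2e^(4t), y(t) = -c_1e^(-6t) + c_2e^(4t)

Coefficient matrix A = [[14, -20], [10, -16]].
Characteristic polynomial det(A - λI) = λ^2 + 2λ - 24 = 0.
Eigenvalues λ = -6, 4.
For λ=-6: (A-λI) row 1 is [20, -20], so an eigenvector is (-1, -1).
For λ=4: (A-λI) row 1 is [10, -20], so an eigenvector is (2, 1).
General solution: c_1e^(-6t)(-1,-1) + c_2e^(4t)(2,1).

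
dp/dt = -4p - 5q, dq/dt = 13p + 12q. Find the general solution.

p(t) = 2c_1e^(4t)sin(t) + c_1e^(4t)cos(t) + c_2e^(4t)sin(t) - 2c_2e^(4t)cos(t), q(t) = -3c_1e^(4t)sin(t) - 2c_1e^(4t)cos(t) - 2c_2e^(4t)sin(t) + 3c_2e^(4t)cos(t)

Coefficient matrix A = [[-4, -5], [13, 12]].
Characteristic polynomial det(A - λI) = λ^2 - 8λ + 17 = 0.
Eigenvalues λ = 4 ± i (complex conjugate pair).
For λ=4+i: an eigenvector is (1,-2) - i(2,-3) = (1 - 2i, -2 + 3i).
A real fundamental pair from Re and Im of e^((4+i)t)v: X_1 = e^(4t)(cos(t)·(1,-2) + sin(t)·(2,-3)), X_2 = e^(4t)(sin(t)·(1,-2) - cos(t)·(2,-3)).
General solution: c_1X_1 + c_2X_2.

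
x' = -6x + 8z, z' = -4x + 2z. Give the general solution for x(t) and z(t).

x(t) = -K_1e^(-2t)sin(4t) + K_1e^(-2t)cos(4t) + K_2e^(-2t)sin(4t) + K_2e^(-2t)cos(4t), z(t) = -K_1e^(-2t)sin(4t) + K_2e^(-2t)cos(4t)

Coefficient matrix A = [[-6, 8], [-4, 2]].
Characteristic polynomial det(A - λI) = λ^2 + 4λ + 20 = 0.
Eigenvalues λ = -2 ± 4i (complex conjugate pair).
For λ=-2+4i: an eigenvector is (1,0) - i(-1,-1) = (1 + i, 0 + i).
A real fundamental pair from Re and Im of e^((-2+4i)t)v: X_1 = e^(-2t)(cos(4t)·(1,0) + sin(4t)·(-1,-1)), X_2 = e^(-2t)(sin(4t)·(1,0) - cos(4t)·(-1,-1)).
General solution: K_1X_1 + K_2X_2.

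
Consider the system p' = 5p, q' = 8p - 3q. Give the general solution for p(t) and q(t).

p(t) = C_2e^(5t), q(t) = -C_1e^(-3t) + C_2e^(5t)

Coefficient matrix A = [[5, 0], [8, -3]].
Characteristic polynomial det(A - λI) = λ^2 - 2λ - 15 = 0.
Eigenvalues λ = -3, 5.
For λ=-3: (A-λI) row 1 is [8, 0], so an eigenvector is (0, -1).
For λ=5: (A-λI) row 2 is [8, -8], so an eigenvector is (1, 1).
General solution: C_1e^(-3t)(0,-1) + C_2e^(5t)(1,1).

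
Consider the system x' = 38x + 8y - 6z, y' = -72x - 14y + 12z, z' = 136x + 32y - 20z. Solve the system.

x(t) = 2K_1e^(2t) + K_2e^(4t) + K_3e^(-2t), y(t) = -3K_1e^(2t) - 2K_2e^(4t) - 2K_3e^(-2t), z(t) = 8K_1e^(2t) + 3K_2e^(4t) + 4K_3e^(-2t)

Coefficient matrix A = [[38, 8, -6], [-72, -14, 12], [136, 32, -20]].
det(A - λI) = 0 gives eigenvalues λ = 2, 4, -2.
For λ=2: eigenvector (2,-3,8).
For λ=4: eigenvector (1,-2,3).
For λ=-2: eigenvector (1,-2,4).
General solution: K_1e^(2t)(2,-3,8) + K_2e^(4t)(1,-2,3) + K_3e^(-2t)(1,-2,4).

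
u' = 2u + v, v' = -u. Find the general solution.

Coefficient matrix A = [[2, 1], [-1, 0]].
Characteristic polynomial det(A - λI) = λ^2 - 2λ + 1 = 0.
Single eigenvalue λ = 1 with algebraic multiplicity 2.
Eigenvector v = (-1,1); generalized eigenvector w with (A-λI)w=v is (0,-1).
General solution: e^(t)[K_1·v + K_2·(t·v + w)].

u(t) = -K_1e^(t) - K_2te^(t), v(t) = K_1e^(t) + K_2te^(t) - K_2e^(t)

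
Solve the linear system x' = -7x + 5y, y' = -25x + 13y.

x(t) = -c_1e^(3t)sin(5t) + c_2e^(3t)cos(5t), y(t) = -2c_1e^(3t)sin(5t) - c_1e^(3t)cos(5t) - c_2e^(3t)sin(5t) + 2c_2e^(3t)cos(5t)

Coefficient matrix A = [[-7, 5], [-25, 13]].
Characteristic polynomial det(A - λI) = λ^2 - 6λ + 34 = 0.
Eigenvalues λ = 3 ± 5i (complex conjugate pair).
For λ=3+5i: an eigenvector is (0,-1) - i(-1,-2) = (0 + i, -1 + 2i).
A real fundamental pair from Re and Im of e^((3+5i)t)v: X_1 = e^(3t)(cos(5t)·(0,-1) + sin(5t)·(-1,-2)), X_2 = e^(3t)(sin(5t)·(0,-1) - cos(5t)·(-1,-2)).
General solution: c_1X_1 + c_2X_2.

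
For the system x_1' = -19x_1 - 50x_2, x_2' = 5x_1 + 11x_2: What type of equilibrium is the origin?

A = [[-19,-50],[5,11]]; det(A-λI) = λ^2 + 8λ + 41.
λ = -4 ± 5i: negative real part.

stable spiral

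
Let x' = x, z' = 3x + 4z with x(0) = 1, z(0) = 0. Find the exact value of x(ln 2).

A = [[1,0],[3,4]]; eigenvalues λ = 1, 4.
Eigenvectors: (-1,1) for λ=1, (0,1) for λ=4.
From the initial condition, c_1 = -1, c_2 = 1.
x(ln 2) = (-1)(2^1)(-1) + (1)(2^4)(0) = 2.

2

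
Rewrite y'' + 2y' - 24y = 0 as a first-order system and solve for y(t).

Let x_1 = y, x_2 = y'. Then x_1' = x_2 and x_2' = 24x_1 - 2x_2.
A = [[0,1],[24,-2]]; det(A-λI) = λ^2 + 2λ - 24.
Eigenvalues λ = 4, -6 with eigenvectors (1,4), (1,-6).

y(t) = c_1e^(4t) + c_2e^(-6t)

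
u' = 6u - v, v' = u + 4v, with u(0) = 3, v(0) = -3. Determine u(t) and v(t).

Coefficient matrix A = [[6, -1], [1, 4]].
Characteristic polynomial det(A - λI) = λ^2 - 10λ + 25 = 0.
Single eigenvalue λ = 5 with algebraic multiplicity 2.
Eigenvector v = (1,1); generalized eigenvector w with (A-λI)w=v is (-2,-3).
General solution: e^(5t)[c_1·v + c_2·(t·v + w)].
Applying u(0)=3, v(0)=-3 gives c_1=15, c_2=6.

u(t) = 6te^(5t) + 3e^(5t), v(t) = 6te^(5t) - 3e^(5t)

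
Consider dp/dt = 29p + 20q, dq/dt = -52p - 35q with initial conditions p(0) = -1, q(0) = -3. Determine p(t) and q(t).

p(t) = -23e^(-3t)sin(4t) - e^(-3t)cos(4t), q(t) = 37e^(-3t)sin(4t) - 3e^(-3t)cos(4t)

Coefficient matrix A = [[29, 20], [-52, -35]].
Characteristic polynomial det(A - λI) = λ^2 + 6λ + 25 = 0.
Eigenvalues λ = -3 ± 4i (complex conjugate pair).
For λ=-3+4i: an eigenvector is (-2,3) - i(-1,2) = (-2 + i, 3 - 2i).
A real fundamental pair from Re and Im of e^((-3+4i)t)v: X_1 = e^(-3t)(cos(4t)·(-2,3) + sin(4t)·(-1,2)), X_2 = e^(-3t)(sin(4t)·(-2,3) - cos(4t)·(-1,2)).
General solution: K_1X_1 + K_2X_2.
Applying p(0)=-1, q(0)=-3 gives K_1=5, K_2=9.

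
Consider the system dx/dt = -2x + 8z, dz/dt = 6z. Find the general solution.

Coefficient matrix A = [[-2, 8], [0, 6]].
Characteristic polynomial det(A - λI) = λ^2 - 4λ - 12 = 0.
Eigenvalues λ = -2, 6.
For λ=-2: (A-λI) row 1 is [0, 8], so an eigenvector is (1, 0).
For λ=6: (A-λI) row 1 is [-8, 8], so an eigenvector is (-1, -1).
General solution: K_1e^(-2t)(1,0) + K_2e^(6t)(-1,-1).

x(t) = K_1e^(-2t) - K_2e^(6t), z(t) = -K_2e^(6t)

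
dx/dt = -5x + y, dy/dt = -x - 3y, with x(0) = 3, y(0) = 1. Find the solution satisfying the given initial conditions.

Coefficient matrix A = [[-5, 1], [-1, -3]].
Characteristic polynomial det(A - λI) = λ^2 + 8λ + 16 = 0.
Single eigenvalue λ = -4 with algebraic multiplicity 2.
Eigenvector v = (-1,-1); generalized eigenvector w with (A-λI)w=v is (-2,-3).
General solution: e^(-4t)[C_1·v + C_2·(t·v + w)].
Applying x(0)=3, y(0)=1 gives C_1=-7, C_2=2.

x(t) = -2te^(-4t) + 3e^(-4t), y(t) = -2te^(-4t) + e^(-4t)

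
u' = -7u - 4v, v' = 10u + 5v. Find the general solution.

u(t) = C_1e^(-t)sin(2t) + C_1e^(-t)cos(2t) + C_2e^(-t)sin(2t) - C_2e^(-t)cos(2t), v(t) = -C_1e^(-t)sin(2t) - 2C_1e^(-t)cos(2t) - 2C_2e^(-t)sin(2t) + C_2e^(-t)cos(2t)

Coefficient matrix A = [[-7, -4], [10, 5]].
Characteristic polynomial det(A - λI) = λ^2 + 2λ + 5 = 0.
Eigenvalues λ = -1 ± 2i (complex conjugate pair).
For λ=-1+2i: an eigenvector is (1,-2) - i(1,-1) = (1 - i, -2 + i).
A real fundamental pair from Re and Im of e^((-1+2i)t)v: X_1 = e^(-t)(cos(2t)·(1,-2) + sin(2t)·(1,-1)), X_2 = e^(-t)(sin(2t)·(1,-2) - cos(2t)·(1,-1)).
General solution: C_1X_1 + C_2X_2.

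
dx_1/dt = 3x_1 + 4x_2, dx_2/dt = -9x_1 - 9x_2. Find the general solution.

x_1(t) = 2K_1e^(-3t) + 2K_2te^(-3t) + K_2e^(-3t), x_2(t) = -3K_1e^(-3t) - 3K_2te^(-3t) - K_2e^(-3t)

Coefficient matrix A = [[3, 4], [-9, -9]].
Characteristic polynomial det(A - λI) = λ^2 + 6λ + 9 = 0.
Single eigenvalue λ = -3 with algebraic multiplicity 2.
Eigenvector v = (2,-3); generalized eigenvector w with (A-λI)w=v is (1,-1).
General solution: e^(-3t)[K_1·v + K_2·(t·v + w)].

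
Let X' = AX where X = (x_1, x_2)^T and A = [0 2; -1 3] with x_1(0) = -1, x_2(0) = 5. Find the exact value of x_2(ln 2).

A = [[0,2],[-1,3]]; eigenvalues λ = 2, 1.
Eigenvectors: (1,1) for λ=2, (-2,-1) for λ=1.
From the initial condition, c_1 = 11, c_2 = 6.
x_2(ln 2) = (11)(2^2)(1) + (6)(2^1)(-1) = 32.

32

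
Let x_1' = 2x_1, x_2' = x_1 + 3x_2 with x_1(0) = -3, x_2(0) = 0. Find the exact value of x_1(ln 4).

-48

A = [[2,0],[1,3]]; eigenvalues λ = 3, 2.
Eigenvectors: (0,-1) for λ=3, (-1,1) for λ=2.
From the initial condition, c_1 = 3, c_2 = 3.
x_1(ln 4) = (3)(4^3)(0) + (3)(4^2)(-1) = -48.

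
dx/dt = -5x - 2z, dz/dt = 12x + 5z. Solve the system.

x(t) = -C_1e^(-t) + C_2e^(t), z(t) = 2C_1e^(-t) - 3C_2e^(t)

Coefficient matrix A = [[-5, -2], [12, 5]].
Characteristic polynomial det(A - λI) = λ^2 - 1 = 0.
Eigenvalues λ = -1, 1.
For λ=-1: (A-λI) row 1 is [-4, -2], so an eigenvector is (-1, 2).
For λ=1: (A-λI) row 1 is [-6, -2], so an eigenvector is (1, -3).
General solution: C_1e^(-t)(-1,2) + C_2e^(t)(1,-3).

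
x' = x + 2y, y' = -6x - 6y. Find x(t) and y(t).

Coefficient matrix A = [[1, 2], [-6, -6]].
Characteristic polynomial det(A - λI) = λ^2 + 5λ + 6 = 0.
Eigenvalues λ = -2, -3.
For λ=-2: (A-λI) row 1 is [3, 2], so an eigenvector is (2, -3).
For λ=-3: (A-λI) row 1 is [4, 2], so an eigenvector is (-1, 2).
General solution: K_1e^(-2t)(2,-3) + K_2e^(-3t)(-1,2).

x(t) = 2K_1e^(-2t) - K_2e^(-3t), y(t) = -3K_1e^(-2t) + 2K_2e^(-3t)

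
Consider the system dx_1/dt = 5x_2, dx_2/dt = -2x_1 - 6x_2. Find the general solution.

Coefficient matrix A = [[0, 5], [-2, -6]].
Characteristic polynomial det(A - λI) = λ^2 + 6λ + 10 = 0.
Eigenvalues λ = -3 ± i (complex conjugate pair).
For λ=-3+i: an eigenvector is (1,-1) - i(-2,1) = (1 + 2i, -1 - i).
A real fundamental pair from Re and Im of e^((-3+i)t)v: X_1 = e^(-3t)(cos(t)·(1,-1) + sin(t)·(-2,1)), X_2 = e^(-3t)(sin(t)·(1,-1) - cos(t)·(-2,1)).
General solution: c_1X_1 + c_2X_2.

x_1(t) = -2c_1e^(-3t)sin(t) + c_1e^(-3t)cos(t) + c_2e^(-3t)sin(t) + 2c_2e^(-3t)cos(t), x_2(t) = c_1e^(-3t)sin(t) - c_1e^(-3t)cos(t) - c_2e^(-3t)sin(t) - c_2e^(-3t)cos(t)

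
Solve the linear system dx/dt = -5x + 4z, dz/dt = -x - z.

x(t) = 2K_1e^(-3t) + 2K_2te^(-3t) - 3K_2e^(-3t), z(t) = K_1e^(-3t) + K_2te^(-3t) - K_2e^(-3t)

Coefficient matrix A = [[-5, 4], [-1, -1]].
Characteristic polynomial det(A - λI) = λ^2 + 6λ + 9 = 0.
Single eigenvalue λ = -3 with algebraic multiplicity 2.
Eigenvector v = (2,1); generalized eigenvector w with (A-λI)w=v is (-3,-1).
General solution: e^(-3t)[K_1·v + K_2·(t·v + w)].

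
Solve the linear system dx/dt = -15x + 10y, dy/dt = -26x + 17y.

Coefficient matrix A = [[-15, 10], [-26, 17]].
Characteristic polynomial det(A - λI) = λ^2 - 2λ + 5 = 0.
Eigenvalues λ = 1 ± 2i (complex conjugate pair).
For λ=1+2i: an eigenvector is (2,3) - i(-1,-2) = (2 + i, 3 + 2i).
A real fundamental pair from Re and Im of e^((1+2i)t)v: X_1 = e^(t)(cos(2t)·(2,3) + sin(2t)·(-1,-2)), X_2 = e^(t)(sin(2t)·(2,3) - cos(2t)·(-1,-2)).
General solution: C_1X_1 + C_2X_2.

x(t) = -C_1e^(t)sin(2t) + 2C_1e^(t)cos(2t) + 2C_2e^(t)sin(2t) + C_2e^(t)cos(2t), y(t) = -2C_1e^(t)sin(2t) + 3C_1e^(t)cos(2t) + 3C_2e^(t)sin(2t) + 2C_2e^(t)cos(2t)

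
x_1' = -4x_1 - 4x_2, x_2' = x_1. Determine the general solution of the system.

x_1(t) = 2K_1e^(-2t) + 2K_2te^(-2t) + K_2e^(-2t), x_2(t) = -K_1e^(-2t) - K_2te^(-2t) - K_2e^(-2t)

Coefficient matrix A = [[-4, -4], [1, 0]].
Characteristic polynomial det(A - λI) = λ^2 + 4λ + 4 = 0.
Single eigenvalue λ = -2 with algebraic multiplicity 2.
Eigenvector v = (2,-1); generalized eigenvector w with (A-λI)w=v is (1,-1).
General solution: e^(-2t)[K_1·v + K_2·(t·v + w)].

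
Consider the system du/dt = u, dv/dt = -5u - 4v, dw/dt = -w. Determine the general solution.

Coefficient matrix A = [[1, 0, 0], [-5, -4, 0], [0, 0, -1]].
det(A - λI) = 0 gives eigenvalues λ = -1, -4, 1.
For λ=-1: eigenvector (0,0,1).
For λ=-4: eigenvector (0,1,0).
For λ=1: eigenvector (1,-1,0).
General solution: C_1e^(-t)(0,0,1) + C_2e^(-4t)(0,1,0) + C_3e^(t)(1,-1,0).

u(t) = C_3e^(t), v(t) = C_2e^(-4t) - C_3e^(t), w(t) = C_1e^(-t)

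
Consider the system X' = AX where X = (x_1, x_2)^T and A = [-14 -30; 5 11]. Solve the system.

x_1(t) = 3K_1e^(-4t) - 2K_2e^(t), x_2(t) = -K_1e^(-4t) + K_2e^(t)

Coefficient matrix A = [[-14, -30], [5, 11]].
Characteristic polynomial det(A - λI) = λ^2 + 3λ - 4 = 0.
Eigenvalues λ = -4, 1.
For λ=-4: (A-λI) row 1 is [-10, -30], so an eigenvector is (3, -1).
For λ=1: (A-λI) row 1 is [-15, -30], so an eigenvector is (-2, 1).
General solution: K_1e^(-4t)(3,-1) + K_2e^(t)(-2,1).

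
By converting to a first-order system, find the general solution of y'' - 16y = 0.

y(t) = C_1e^(4t) + C_2e^(-4t)

Let x_1 = y, x_2 = y'. Then x_1' = x_2 and x_2' = 16x_1.
A = [[0,1],[16,0]]; det(A-λI) = λ^2 - 16.
Eigenvalues λ = 4, -4 with eigenvectors (1,4), (1,-4).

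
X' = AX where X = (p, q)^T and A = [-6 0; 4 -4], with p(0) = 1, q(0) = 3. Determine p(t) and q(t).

p(t) = e^(-6t), q(t) = 5e^(-4t) - 2e^(-6t)

Coefficient matrix A = [[-6, 0], [4, -4]].
Characteristic polynomial det(A - λI) = λ^2 + 10λ + 24 = 0.
Eigenvalues λ = -6, -4.
For λ=-6: (A-λI) row 2 is [4, 2], so an eigenvector is (-1, 2).
For λ=-4: (A-λI) row 1 is [-2, 0], so an eigenvector is (0, -1).
General solution: K_1e^(-6t)(-1,2) + K_2e^(-4t)(0,-1).
Applying p(0)=1, q(0)=3 gives K_1=-1, K_2=-5.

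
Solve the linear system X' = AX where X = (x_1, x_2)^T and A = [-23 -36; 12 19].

Coefficient matrix A = [[-23, -36], [12, 19]].
Characteristic polynomial det(A - λI) = λ^2 + 4λ - 5 = 0.
Eigenvalues λ = 1, -5.
For λ=1: (A-λI) row 1 is [-24, -36], so an eigenvector is (-3, 2).
For λ=-5: (A-λI) row 1 is [-18, -36], so an eigenvector is (-2, 1).
General solution: c_1e^(t)(-3,2) + c_2e^(-5t)(-2,1).

x_1(t) = -3c_1e^(t) - 2c_2e^(-5t), x_2(t) = 2c_1e^(t) + c_2e^(-5t)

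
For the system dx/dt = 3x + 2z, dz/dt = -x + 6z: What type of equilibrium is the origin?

A = [[3,2],[-1,6]]; det(A-λI) = λ^2 - 9λ + 20.
λ = 4, 5: both positive.

unstable node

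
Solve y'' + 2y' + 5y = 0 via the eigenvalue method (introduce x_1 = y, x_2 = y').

y(t) = c_1e^(-t)cos(2t) + c_2e^(-t)sin(2t)

Let x_1 = y, x_2 = y'. Then x_1' = x_2 and x_2' = -5x_1 - 2x_2.
A = [[0,1],[-5,-2]]; det(A-λI) = λ^2 + 2λ + 5.
Eigenvalues λ = -1 ± 2i.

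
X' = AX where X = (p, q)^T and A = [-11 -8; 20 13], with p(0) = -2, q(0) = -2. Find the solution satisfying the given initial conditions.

Coefficient matrix A = [[-11, -8], [20, 13]].
Characteristic polynomial det(A - λI) = λ^2 - 2λ + 17 = 0.
Eigenvalues λ = 1 ± 4i (complex conjugate pair).
For λ=1+4i: an eigenvector is (1,-1) - i(-1,2) = (1 + i, -1 - 2i).
A real fundamental pair from Re and Im of e^((1+4i)t)v: X_1 = e^(t)(cos(4t)·(1,-1) + sin(4t)·(-1,2)), X_2 = e^(t)(sin(4t)·(1,-1) - cos(4t)·(-1,2)).
General solution: K_1X_1 + K_2X_2.
Applying p(0)=-2, q(0)=-2 gives K_1=-6, K_2=4.

p(t) = 10e^(t)sin(4t) - 2e^(t)cos(4t), q(t) = -16e^(t)sin(4t) - 2e^(t)cos(4t)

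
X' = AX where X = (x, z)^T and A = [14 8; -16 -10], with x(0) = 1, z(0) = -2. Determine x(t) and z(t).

Coefficient matrix A = [[14, 8], [-16, -10]].
Characteristic polynomial det(A - λI) = λ^2 - 4λ - 12 = 0.
Eigenvalues λ = 6, -2.
For λ=6: (A-λI) row 1 is [8, 8], so an eigenvector is (1, -1).
For λ=-2: (A-λI) row 1 is [16, 8], so an eigenvector is (-1, 2).
General solution: C_1e^(6t)(1,-1) + C_2e^(-2t)(-1,2).
Applying x(0)=1, z(0)=-2 gives C_1=0, C_2=-1.

x(t) = e^(-2t), z(t) = -2e^(-2t)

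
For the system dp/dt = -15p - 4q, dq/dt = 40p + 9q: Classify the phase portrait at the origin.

A = [[-15,-4],[40,9]]; det(A-λI) = λ^2 + 6λ + 25.
λ = -3 ± 4i: negative real part.

stable spiral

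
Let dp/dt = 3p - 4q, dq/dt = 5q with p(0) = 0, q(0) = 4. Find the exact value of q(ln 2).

128

A = [[3,-4],[0,5]]; eigenvalues λ = 5, 3.
Eigenvectors: (2,-1) for λ=5, (1,0) for λ=3.
From the initial condition, c_1 = -4, c_2 = 8.
q(ln 2) = (-4)(2^5)(-1) + (8)(2^3)(0) = 128.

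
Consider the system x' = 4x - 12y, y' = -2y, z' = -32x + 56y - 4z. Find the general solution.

Coefficient matrix A = [[4, -12, 0], [0, -2, 0], [-32, 56, -4]].
det(A - λI) = 0 gives eigenvalues λ = 4, -2, -4.
For λ=4: eigenvector (1,0,-4).
For λ=-2: eigenvector (2,1,-4).
For λ=-4: eigenvector (0,0,1).
General solution: C_1e^(4t)(1,0,-4) + C_2e^(-2t)(2,1,-4) + C_3e^(-4t)(0,0,1).

x(t) = C_1e^(4t) + 2C_2e^(-2t), y(t) = C_2e^(-2t), z(t) = -4C_1e^(4t) - 4C_2e^(-2t) + C_3e^(-4t)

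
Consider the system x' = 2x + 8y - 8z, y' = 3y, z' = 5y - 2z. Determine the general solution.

x(t) = K_1e^(2t) + 2K_3e^(-2t), y(t) = K_2e^(3t), z(t) = K_2e^(3t) + K_3e^(-2t)

Coefficient matrix A = [[2, 8, -8], [0, 3, 0], [0, 5, -2]].
det(A - λI) = 0 gives eigenvalues λ = 2, 3, -2.
For λ=2: eigenvector (1,0,0).
For λ=3: eigenvector (0,1,1).
For λ=-2: eigenvector (2,0,1).
General solution: K_1e^(2t)(1,0,0) + K_2e^(3t)(0,1,1) + K_3e^(-2t)(2,0,1).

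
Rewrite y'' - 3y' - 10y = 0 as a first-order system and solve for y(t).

Let x_1 = y, x_2 = y'. Then x_1' = x_2 and x_2' = 10x_1 + 3x_2.
A = [[0,1],[10,3]]; det(A-λI) = λ^2 - 3λ - 10.
Eigenvalues λ = 5, -2 with eigenvectors (1,5), (1,-2).

y(t) = K_1e^(5t) + K_2e^(-2t)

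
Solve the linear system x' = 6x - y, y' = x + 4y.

x(t) = K_1e^(5t) + K_2te^(5t) + 2K_2e^(5t), y(t) = K_1e^(5t) + K_2te^(5t) + K_2e^(5t)

Coefficient matrix A = [[6, -1], [1, 4]].
Characteristic polynomial det(A - λI) = λ^2 - 10λ + 25 = 0.
Single eigenvalue λ = 5 with algebraic multiplicity 2.
Eigenvector v = (1,1); generalized eigenvector w with (A-λI)w=v is (2,1).
General solution: e^(5t)[K_1·v + K_2·(t·v + w)].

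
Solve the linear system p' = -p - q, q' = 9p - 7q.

p(t) = -C_1e^(-4t) - C_2te^(-4t), q(t) = -3C_1e^(-4t) - 3C_2te^(-4t) + C_2e^(-4t)

Coefficient matrix A = [[-1, -1], [9, -7]].
Characteristic polynomial det(A - λI) = λ^2 + 8λ + 16 = 0.
Single eigenvalue λ = -4 with algebraic multiplicity 2.
Eigenvector v = (-1,-3); generalized eigenvector w with (A-λI)w=v is (0,1).
General solution: e^(-4t)[C_1·v + C_2·(t·v + w)].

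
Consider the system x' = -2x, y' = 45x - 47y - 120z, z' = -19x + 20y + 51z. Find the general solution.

x(t) = c_1e^(-2t), y(t) = -7c_1e^(-2t) + 5c_2e^(t) - 12c_3e^(3t), z(t) = 3c_1e^(-2t) - 2c_2e^(t) + 5c_3e^(3t)

Coefficient matrix A = [[-2, 0, 0], [45, -47, -120], [-19, 20, 51]].
det(A - λI) = 0 gives eigenvalues λ = -2, 1, 3.
For λ=-2: eigenvector (1,-7,3).
For λ=1: eigenvector (0,5,-2).
For λ=3: eigenvector (0,-12,5).
General solution: c_1e^(-2t)(1,-7,3) + c_2e^(t)(0,5,-2) + c_3e^(3t)(0,-12,5).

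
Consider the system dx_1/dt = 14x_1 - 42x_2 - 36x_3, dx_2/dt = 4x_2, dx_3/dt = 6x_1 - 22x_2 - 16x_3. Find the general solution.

Coefficient matrix A = [[14, -42, -36], [0, 4, 0], [6, -22, -16]].
det(A - λI) = 0 gives eigenvalues λ = 2, 4, -4.
For λ=2: eigenvector (3,0,1).
For λ=4: eigenvector (-3,1,-2).
For λ=-4: eigenvector (2,0,1).
General solution: c_1e^(2t)(3,0,1) + c_2e^(4t)(-3,1,-2) + c_3e^(-4t)(2,0,1).

x_1(t) = 3c_1e^(2t) - 3c_2e^(4t) + 2c_3e^(-4t), x_2(t) = c_2e^(4t), x_3(t) = c_1e^(2t) - 2c_2e^(4t) + c_3e^(-4t)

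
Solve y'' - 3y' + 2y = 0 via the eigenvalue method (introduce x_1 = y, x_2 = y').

Let x_1 = y, x_2 = y'. Then x_1' = x_2 and x_2' = -2x_1 + 3x_2.
A = [[0,1],[-2,3]]; det(A-λI) = λ^2 - 3λ + 2.
Eigenvalues λ = 1, 2 with eigenvectors (1,1), (1,2).

y(t) = c_1e^(t) + c_2e^(2t)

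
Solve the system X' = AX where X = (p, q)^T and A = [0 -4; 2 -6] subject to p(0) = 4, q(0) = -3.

Coefficient matrix A = [[0, -4], [2, -6]].
Characteristic polynomial det(A - λI) = λ^2 + 6λ + 8 = 0.
Eigenvalues λ = -4, -2.
For λ=-4: (A-λI) row 1 is [4, -4], so an eigenvector is (1, 1).
For λ=-2: (A-λI) row 1 is [2, -4], so an eigenvector is (2, 1).
General solution: c_1e^(-4t)(1,1) + c_2e^(-2t)(2,1).
Applying p(0)=4, q(0)=-3 gives c_1=-10, c_2=7.

p(t) = 14e^(-2t) - 10e^(-4t), q(t) = 7e^(-2t) - 10e^(-4t)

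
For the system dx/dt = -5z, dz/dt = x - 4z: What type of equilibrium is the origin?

stable spiral

A = [[0,-5],[1,-4]]; det(A-λI) = λ^2 + 4λ + 5.
λ = -2 ± i: negative real part.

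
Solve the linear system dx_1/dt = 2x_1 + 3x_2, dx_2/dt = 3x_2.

x_1(t) = -3c_1e^(3t) - c_2e^(2t), x_2(t) = -c_1e^(3t)

Coefficient matrix A = [[2, 3], [0, 3]].
Characteristic polynomial det(A - λI) = λ^2 - 5λ + 6 = 0.
Eigenvalues λ = 3, 2.
For λ=3: (A-λI) row 1 is [-1, 3], so an eigenvector is (-3, -1).
For λ=2: (A-λI) row 1 is [0, 3], so an eigenvector is (-1, 0).
General solution: c_1e^(3t)(-3,-1) + c_2e^(2t)(-1,0).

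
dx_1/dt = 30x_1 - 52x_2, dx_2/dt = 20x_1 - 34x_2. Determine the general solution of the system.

Coefficient matrix A = [[30, -52], [20, -34]].
Characteristic polynomial det(A - λI) = λ^2 + 4λ + 20 = 0.
Eigenvalues λ = -2 ± 4i (complex conjugate pair).
For λ=-2+4i: an eigenvector is (-3,-2) - i(2,1) = (-3 - 2i, -2 - i).
A real fundamental pair from Re and Im of e^((-2+4i)t)v: X_1 = e^(-2t)(cos(4t)·(-3,-2) + sin(4t)·(2,1)), X_2 = e^(-2t)(sin(4t)·(-3,-2) - cos(4t)·(2,1)).
General solution: K_1X_1 + K_2X_2.

x_1(t) = 2K_1e^(-2t)sin(4t) - 3K_1e^(-2t)cos(4t) - 3K_2e^(-2t)sin(4t) - 2K_2e^(-2t)cos(4t), x_2(t) = K_1e^(-2t)sin(4t) - 2K_1e^(-2t)cos(4t) - 2K_2e^(-2t)sin(4t) - K_2e^(-2t)cos(4t)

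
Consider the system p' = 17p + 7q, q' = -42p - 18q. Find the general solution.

p(t) = -K_1e^(3t) + K_2e^(-4t), q(t) = 2K_1e^(3t) - 3K_2e^(-4t)

Coefficient matrix A = [[17, 7], [-42, -18]].
Characteristic polynomial det(A - λI) = λ^2 + λ - 12 = 0.
Eigenvalues λ = 3, -4.
For λ=3: (A-λI) row 1 is [14, 7], so an eigenvector is (-1, 2).
For λ=-4: (A-λI) row 1 is [21, 7], so an eigenvector is (1, -3).
General solution: K_1e^(3t)(-1,2) + K_2e^(-4t)(1,-3).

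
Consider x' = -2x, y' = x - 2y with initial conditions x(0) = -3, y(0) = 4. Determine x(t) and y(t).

x(t) = -3e^(-2t), y(t) = -3te^(-2t) + 4e^(-2t)

Coefficient matrix A = [[-2, 0], [1, -2]].
Characteristic polynomial det(A - λI) = λ^2 + 4λ + 4 = 0.
Single eigenvalue λ = -2 with algebraic multiplicity 2.
Eigenvector v = (0,-1); generalized eigenvector w with (A-λI)w=v is (-1,3).
General solution: e^(-2t)[C_1·v + C_2·(t·v + w)].
Applying x(0)=-3, y(0)=4 gives C_1=5, C_2=3.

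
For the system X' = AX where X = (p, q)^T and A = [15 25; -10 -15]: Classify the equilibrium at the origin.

A = [[15,25],[-10,-15]]; det(A-λI) = λ^2 + 25.
λ = 0 ± 5i: zero real part.

center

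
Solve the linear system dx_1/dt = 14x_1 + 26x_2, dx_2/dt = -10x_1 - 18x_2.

x_1(t) = 2c_1e^(-2t)sin(2t) - 3c_1e^(-2t)cos(2t) - 3c_2e^(-2t)sin(2t) - 2c_2e^(-2t)cos(2t), x_2(t) = -c_1e^(-2t)sin(2t) + 2c_1e^(-2t)cos(2t) + 2c_2e^(-2t)sin(2t) + c_2e^(-2t)cos(2t)

Coefficient matrix A = [[14, 26], [-10, -18]].
Characteristic polynomial det(A - λI) = λ^2 + 4λ + 8 = 0.
Eigenvalues λ = -2 ± 2i (complex conjugate pair).
For λ=-2+2i: an eigenvector is (-3,2) - i(2,-1) = (-3 - 2i, 2 + i).
A real fundamental pair from Re and Im of e^((-2+2i)t)v: X_1 = e^(-2t)(cos(2t)·(-3,2) + sin(2t)·(2,-1)), X_2 = e^(-2t)(sin(2t)·(-3,2) - cos(2t)·(2,-1)).
General solution: c_1X_1 + c_2X_2.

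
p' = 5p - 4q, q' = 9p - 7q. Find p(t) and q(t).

p(t) = 2K_1e^(-t) + 2K_2te^(-t) + K_2e^(-t), q(t) = 3K_1e^(-t) + 3K_2te^(-t) + K_2e^(-t)

Coefficient matrix A = [[5, -4], [9, -7]].
Characteristic polynomial det(A - λI) = λ^2 + 2λ + 1 = 0.
Single eigenvalue λ = -1 with algebraic multiplicity 2.
Eigenvector v = (2,3); generalized eigenvector w with (A-λI)w=v is (1,1).
General solution: e^(-t)[K_1·v + K_2·(t·v + w)].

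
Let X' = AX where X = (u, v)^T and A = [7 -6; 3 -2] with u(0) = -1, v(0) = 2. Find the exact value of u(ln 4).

-1516

A = [[7,-6],[3,-2]]; eigenvalues λ = 1, 4.
Eigenvectors: (-1,-1) for λ=1, (2,1) for λ=4.
From the initial condition, c_1 = -5, c_2 = -3.
u(ln 4) = (-5)(4^1)(-1) + (-3)(4^4)(2) = -1516.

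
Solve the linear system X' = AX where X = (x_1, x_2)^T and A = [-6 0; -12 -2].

x_1(t) = -K_1e^(-6t), x_2(t) = -3K_1e^(-6t) + K_2e^(-2t)

Coefficient matrix A = [[-6, 0], [-12, -2]].
Characteristic polynomial det(A - λI) = λ^2 + 8λ + 12 = 0.
Eigenvalues λ = -6, -2.
For λ=-6: (A-λI) row 2 is [-12, 4], so an eigenvector is (-1, -3).
For λ=-2: (A-λI) row 1 is [-4, 0], so an eigenvector is (0, 1).
General solution: K_1e^(-6t)(-1,-3) + K_2e^(-2t)(0,1).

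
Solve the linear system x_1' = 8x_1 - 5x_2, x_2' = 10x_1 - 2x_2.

x_1(t) = C_1e^(3t)sin(5t) - C_2e^(3t)cos(5t), x_2(t) = C_1e^(3t)sin(5t) - C_1e^(3t)cos(5t) - C_2e^(3t)sin(5t) - C_2e^(3t)cos(5t)

Coefficient matrix A = [[8, -5], [10, -2]].
Characteristic polynomial det(A - λI) = λ^2 - 6λ + 34 = 0.
Eigenvalues λ = 3 ± 5i (complex conjugate pair).
For λ=3+5i: an eigenvector is (0,-1) - i(1,1) = (0 - i, -1 - i).
A real fundamental pair from Re and Im of e^((3+5i)t)v: X_1 = e^(3t)(cos(5t)·(0,-1) + sin(5t)·(1,1)), X_2 = e^(3t)(sin(5t)·(0,-1) - cos(5t)·(1,1)).
General solution: C_1X_1 + C_2X_2.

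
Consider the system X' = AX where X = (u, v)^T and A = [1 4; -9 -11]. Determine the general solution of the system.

u(t) = 2K_1e^(-5t) + 2K_2te^(-5t) - K_2e^(-5t), v(t) = -3K_1e^(-5t) - 3K_2te^(-5t) + 2K_2e^(-5t)

Coefficient matrix A = [[1, 4], [-9, -11]].
Characteristic polynomial det(A - λI) = λ^2 + 10λ + 25 = 0.
Single eigenvalue λ = -5 with algebraic multiplicity 2.
Eigenvector v = (2,-3); generalized eigenvector w with (A-λI)w=v is (-1,2).
General solution: e^(-5t)[K_1·v + K_2·(t·v + w)].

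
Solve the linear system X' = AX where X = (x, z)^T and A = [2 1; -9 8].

x(t) = K_1e^(5t) + K_2te^(5t), z(t) = 3K_1e^(5t) + 3K_2te^(5t) + K_2e^(5t)

Coefficient matrix A = [[2, 1], [-9, 8]].
Characteristic polynomial det(A - λI) = λ^2 - 10λ + 25 = 0.
Single eigenvalue λ = 5 with algebraic multiplicity 2.
Eigenvector v = (1,3); generalized eigenvector w with (A-λI)w=v is (0,1).
General solution: e^(5t)[K_1·v + K_2·(t·v + w)].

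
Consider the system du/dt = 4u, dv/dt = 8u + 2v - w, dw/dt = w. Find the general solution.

Coefficient matrix A = [[4, 0, 0], [8, 2, -1], [0, 0, 1]].
det(A - λI) = 0 gives eigenvalues λ = 4, 2, 1.
For λ=4: eigenvector (1,4,0).
For λ=2: eigenvector (0,1,0).
For λ=1: eigenvector (0,1,1).
General solution: c_1e^(4t)(1,4,0) + c_2e^(2t)(0,1,0) + c_3e^(t)(0,1,1).

u(t) = c_1e^(4t), v(t) = 4c_1e^(4t) + c_2e^(2t) + c_3e^(t), w(t) = c_3e^(t)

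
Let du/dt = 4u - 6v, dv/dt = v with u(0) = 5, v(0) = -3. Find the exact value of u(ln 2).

164

A = [[4,-6],[0,1]]; eigenvalues λ = 4, 1.
Eigenvectors: (1,0) for λ=4, (2,1) for λ=1.
From the initial condition, c_1 = 11, c_2 = -3.
u(ln 2) = (11)(2^4)(1) + (-3)(2^1)(2) = 164.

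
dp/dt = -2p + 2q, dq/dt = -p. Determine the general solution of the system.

p(t) = c_1e^(-t)sin(t) - c_1e^(-t)cos(t) - c_2e^(-t)sin(t) - c_2e^(-t)cos(t), q(t) = c_1e^(-t)sin(t) - c_2e^(-t)cos(t)

Coefficient matrix A = [[-2, 2], [-1, 0]].
Characteristic polynomial det(A - λI) = λ^2 + 2λ + 2 = 0.
Eigenvalues λ = -1 ± i (complex conjugate pair).
For λ=-1+i: an eigenvector is (-1,0) - i(1,1) = (-1 - i, 0 - i).
A real fundamental pair from Re and Im of e^((-1+i)t)v: X_1 = e^(-t)(cos(t)·(-1,0) + sin(t)·(1,1)), X_2 = e^(-t)(sin(t)·(-1,0) - cos(t)·(1,1)).
General solution: c_1X_1 + c_2X_2.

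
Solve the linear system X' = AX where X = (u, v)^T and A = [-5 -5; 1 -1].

u(t) = -2C_1e^(-3t)sin(t) + C_1e^(-3t)cos(t) + C_2e^(-3t)sin(t) + 2C_2e^(-3t)cos(t), v(t) = C_1e^(-3t)sin(t) - C_2e^(-3t)cos(t)

Coefficient matrix A = [[-5, -5], [1, -1]].
Characteristic polynomial det(A - λI) = λ^2 + 6λ + 10 = 0.
Eigenvalues λ = -3 ± i (complex conjugate pair).
For λ=-3+i: an eigenvector is (1,0) - i(-2,1) = (1 + 2i, 0 - i).
A real fundamental pair from Re and Im of e^((-3+i)t)v: X_1 = e^(-3t)(cos(t)·(1,0) + sin(t)·(-2,1)), X_2 = e^(-3t)(sin(t)·(1,0) - cos(t)·(-2,1)).
General solution: C_1X_1 + C_2X_2.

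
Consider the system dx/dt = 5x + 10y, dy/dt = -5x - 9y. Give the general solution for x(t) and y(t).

x(t) = 3c_1e^(-2t)sin(t) - c_1e^(-2t)cos(t) - c_2e^(-2t)sin(t) - 3c_2e^(-2t)cos(t), y(t) = -2c_1e^(-2t)sin(t) + c_1e^(-2t)cos(t) + c_2e^(-2t)sin(t) + 2c_2e^(-2t)cos(t)

Coefficient matrix A = [[5, 10], [-5, -9]].
Characteristic polynomial det(A - λI) = λ^2 + 4λ + 5 = 0.
Eigenvalues λ = -2 ± i (complex conjugate pair).
For λ=-2+i: an eigenvector is (-1,1) - i(3,-2) = (-1 - 3i, 1 + 2i).
A real fundamental pair from Re and Im of e^((-2+i)t)v: X_1 = e^(-2t)(cos(t)·(-1,1) + sin(t)·(3,-2)), X_2 = e^(-2t)(sin(t)·(-1,1) - cos(t)·(3,-2)).
General solution: c_1X_1 + c_2X_2.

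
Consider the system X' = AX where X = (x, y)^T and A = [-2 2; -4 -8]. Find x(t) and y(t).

x(t) = K_1e^(-6t) - K_2e^(-4t), y(t) = -2K_1e^(-6t) + K_2e^(-4t)

Coefficient matrix A = [[-2, 2], [-4, -8]].
Characteristic polynomial det(A - λI) = λ^2 + 10λ + 24 = 0.
Eigenvalues λ = -6, -4.
For λ=-6: (A-λI) row 1 is [4, 2], so an eigenvector is (1, -2).
For λ=-4: (A-λI) row 1 is [2, 2], so an eigenvector is (-1, 1).
General solution: K_1e^(-6t)(1,-2) + K_2e^(-4t)(-1,1).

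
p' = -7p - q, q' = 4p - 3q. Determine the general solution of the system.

p(t) = C_1e^(-5t) + C_2te^(-5t) - 2C_2e^(-5t), q(t) = -2C_1e^(-5t) - 2C_2te^(-5t) + 3C_2e^(-5t)

Coefficient matrix A = [[-7, -1], [4, -3]].
Characteristic polynomial det(A - λI) = λ^2 + 10λ + 25 = 0.
Single eigenvalue λ = -5 with algebraic multiplicity 2.
Eigenvector v = (1,-2); generalized eigenvector w with (A-λI)w=v is (-2,3).
General solution: e^(-5t)[C_1·v + C_2·(t·v + w)].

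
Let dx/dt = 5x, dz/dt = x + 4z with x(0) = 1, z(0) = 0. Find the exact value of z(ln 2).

A = [[5,0],[1,4]]; eigenvalues λ = 4, 5.
Eigenvectors: (0,-1) for λ=4, (1,1) for λ=5.
From the initial condition, c_1 = 1, c_2 = 1.
z(ln 2) = (1)(2^4)(-1) + (1)(2^5)(1) = 16.

16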